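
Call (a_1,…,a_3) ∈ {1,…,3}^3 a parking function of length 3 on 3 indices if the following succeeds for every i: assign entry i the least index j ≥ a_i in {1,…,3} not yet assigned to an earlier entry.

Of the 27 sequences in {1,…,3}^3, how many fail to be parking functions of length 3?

11

|PF| = 1·4^2 = 1·16 = 16 (Konheim–Weiss)
One tuple (3,3,3) → sorted (3,3,3): b_1=3>1, not a PF.
3^3 − 16 = 27 − 16 = 11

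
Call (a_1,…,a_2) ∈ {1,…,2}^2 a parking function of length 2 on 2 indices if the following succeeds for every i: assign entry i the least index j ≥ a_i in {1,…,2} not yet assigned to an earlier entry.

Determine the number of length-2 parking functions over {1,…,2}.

|PF(2,2)| = 1·3^1 = 1·3 = 3
Check (2,1) → sorted (1,2): b_i ≤ i ∀i, a PF.

3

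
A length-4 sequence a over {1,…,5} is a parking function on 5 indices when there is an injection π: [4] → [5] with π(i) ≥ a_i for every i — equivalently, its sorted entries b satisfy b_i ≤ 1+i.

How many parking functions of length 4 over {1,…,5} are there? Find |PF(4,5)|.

432

Count = (6−4)·6^(4−1) = 2×216 = 432 (Pollak)
Check (2,3,1,1) → sorted (1,1,2,3): b_i ≤ 1+i ∀i, a PF.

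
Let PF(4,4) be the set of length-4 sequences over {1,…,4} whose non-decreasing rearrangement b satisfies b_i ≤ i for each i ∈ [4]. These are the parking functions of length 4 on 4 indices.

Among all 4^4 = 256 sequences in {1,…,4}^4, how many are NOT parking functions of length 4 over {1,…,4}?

|PF| = (4−4+1)·(4+1)^(4−1) = 1×125 = 125 [KW]
Example (3,3,2,3) → sorted (2,3,3,3): b_1=2>1, not a PF.
4^4 − 125 = 256 − 125 = 131

131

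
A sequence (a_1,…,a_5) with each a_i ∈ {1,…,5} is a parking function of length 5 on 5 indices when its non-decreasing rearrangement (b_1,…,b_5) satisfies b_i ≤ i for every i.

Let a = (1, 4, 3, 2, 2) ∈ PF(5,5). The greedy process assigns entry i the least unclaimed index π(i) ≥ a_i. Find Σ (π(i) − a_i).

3

Σπ = 15 ({1..5} each once); Σa = 1+4+3+2+2 = 12; disp = 15−12 = 3.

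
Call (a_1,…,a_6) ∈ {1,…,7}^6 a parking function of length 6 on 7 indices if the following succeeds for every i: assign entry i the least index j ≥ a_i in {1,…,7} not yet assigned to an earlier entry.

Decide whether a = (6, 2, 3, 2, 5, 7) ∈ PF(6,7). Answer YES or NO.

Order a: b = (2, 2, 3, 5, 6, 7).
  b_1=2 ≤ 2
  b_2=2 ≤ 3
  b_3=3 ≤ 4
  b_4=5 ≤ 5
  b_5=6 ≤ 6
  b_6=7 ≤ 7
All bounds hold ⇒ YES

YES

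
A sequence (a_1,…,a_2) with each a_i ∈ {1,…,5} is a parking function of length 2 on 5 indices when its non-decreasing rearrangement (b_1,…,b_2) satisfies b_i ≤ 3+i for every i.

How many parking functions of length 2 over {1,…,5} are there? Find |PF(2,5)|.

Count = (5−2+1)·(5+1)^(2−1) = 4·6 = 24
Example (4,2) → sorted (2,4): b_i ≤ 3+i ∀i, a PF.

24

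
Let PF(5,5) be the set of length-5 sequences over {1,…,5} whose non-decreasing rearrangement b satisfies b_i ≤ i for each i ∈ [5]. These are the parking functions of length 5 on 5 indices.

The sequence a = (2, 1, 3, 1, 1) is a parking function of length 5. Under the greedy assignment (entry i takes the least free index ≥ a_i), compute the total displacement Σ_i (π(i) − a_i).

Σπ = 15 ({1..5} each once); Σa = 2+1+3+1+1 = 8; disp = 15−8 = 7.

7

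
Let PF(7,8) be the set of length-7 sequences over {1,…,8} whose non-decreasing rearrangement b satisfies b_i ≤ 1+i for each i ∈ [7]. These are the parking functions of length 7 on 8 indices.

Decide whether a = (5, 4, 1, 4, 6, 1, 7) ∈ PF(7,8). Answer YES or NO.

Order a: b = (1, 1, 4, 4, 5, 6, 7).
  b_1=1 ≤ 2
  b_2=1 ≤ 3
  b_3=4 ≤ 4
  b_4=4 ≤ 5
  b_5=5 ≤ 6
  b_6=6 ≤ 7
  b_7=7 ≤ 8
All bounds hold ⇒ YES

YES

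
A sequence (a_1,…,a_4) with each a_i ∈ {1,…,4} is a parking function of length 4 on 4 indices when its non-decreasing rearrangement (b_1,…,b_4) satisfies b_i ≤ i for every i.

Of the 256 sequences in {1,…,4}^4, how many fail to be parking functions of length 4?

|PF(4,4)| = (4−4+1)·(4+1)^(4−1) = 1 · 125 = 125 [KW]
Example (3,4,4,4) → sorted (3,4,4,4): b_1=3>1, not a PF.
Total 256; non-PF = 256−125 = 131

131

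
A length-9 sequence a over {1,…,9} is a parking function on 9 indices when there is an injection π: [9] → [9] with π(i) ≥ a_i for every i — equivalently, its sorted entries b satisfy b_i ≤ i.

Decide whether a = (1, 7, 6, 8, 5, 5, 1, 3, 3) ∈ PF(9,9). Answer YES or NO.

Rearranged: b = (1, 1, 3, 3, 5, 5, 6, 7, 8).
  b_1=1 ≤ 1
  b_2=1 ≤ 2
  b_3=3 ≤ 3
  b_4=3 ≤ 4
  b_5=5 ≤ 5
  b_6=5 ≤ 6
  b_7=6 ≤ 7
  b_8=7 ≤ 8
  b_9=8 ≤ 9
All bounds hold ⇒ YES

YES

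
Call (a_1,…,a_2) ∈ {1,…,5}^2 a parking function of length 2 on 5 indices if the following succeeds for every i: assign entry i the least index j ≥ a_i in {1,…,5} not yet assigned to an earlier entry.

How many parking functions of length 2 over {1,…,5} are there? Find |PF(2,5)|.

|PF(2,5)| = (5+1−2)·(5+1)^{2−1} = 4·6 = 24 [KW]
One tuple (2,2) → sorted (2,2): b_i ≤ 3+i ∀i, a PF.

24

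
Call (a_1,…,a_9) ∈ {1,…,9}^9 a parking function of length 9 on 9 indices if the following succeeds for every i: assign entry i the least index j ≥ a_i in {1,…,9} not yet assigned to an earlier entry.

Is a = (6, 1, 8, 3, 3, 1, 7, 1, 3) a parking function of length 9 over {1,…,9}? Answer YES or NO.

YES

Rearranged: b = (1, 1, 1, 3, 3, 3, 6, 7, 8).
  b_1=1 ≤ 1
  b_2=1 ≤ 2
  b_3=1 ≤ 3
  b_4=3 ≤ 4
  b_5=3 ≤ 5
  b_6=3 ≤ 6
  b_7=6 ≤ 7
  b_8=7 ≤ 8
  b_9=8 ≤ 9
All bounds hold ⇒ YES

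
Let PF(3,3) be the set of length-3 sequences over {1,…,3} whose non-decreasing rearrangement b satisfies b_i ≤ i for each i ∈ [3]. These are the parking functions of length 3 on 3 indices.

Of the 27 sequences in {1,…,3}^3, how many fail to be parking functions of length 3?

11

#PF = (4−3)·4^(3−1) = 1 · 16 = 16 [KW]
Check (2,3,3) → sorted (2,3,3): b_1=2>1, not a PF.
Total 27; non-PF = 27−16 = 11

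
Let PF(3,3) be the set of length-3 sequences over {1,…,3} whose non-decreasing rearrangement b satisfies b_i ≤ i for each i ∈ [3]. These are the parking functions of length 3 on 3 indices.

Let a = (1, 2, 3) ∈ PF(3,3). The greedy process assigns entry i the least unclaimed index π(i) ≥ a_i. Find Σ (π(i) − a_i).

0

Σπ(i) = 1+…+3 = 6; Σa = 1+2+3 = 6; disp = 6−6 = 0.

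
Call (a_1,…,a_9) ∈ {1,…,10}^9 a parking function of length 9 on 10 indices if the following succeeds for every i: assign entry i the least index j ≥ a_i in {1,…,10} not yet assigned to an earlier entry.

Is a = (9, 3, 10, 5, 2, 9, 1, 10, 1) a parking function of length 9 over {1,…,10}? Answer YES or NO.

NO

Order a: b = (1, 1, 2, 3, 5, 9, 9, 10, 10).
  b_1=1 ≤ 2
  b_2=1 ≤ 3
  b_3=2 ≤ 4
  b_4=3 ≤ 5
  b_5=5 ≤ 6
  b_6=9 > 7
  fails at i=6 ⇒ NO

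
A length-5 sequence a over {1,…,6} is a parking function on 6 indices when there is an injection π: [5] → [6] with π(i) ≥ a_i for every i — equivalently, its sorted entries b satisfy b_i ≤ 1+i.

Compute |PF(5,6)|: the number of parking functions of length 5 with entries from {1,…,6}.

#PF = (7−5)·7^(5−1) = 2·2401 = 4802 (Konheim–Weiss)
One tuple (1,6,2,5,2) → sorted (1,2,2,5,6): b_i ≤ 1+i ∀i, a PF.

4802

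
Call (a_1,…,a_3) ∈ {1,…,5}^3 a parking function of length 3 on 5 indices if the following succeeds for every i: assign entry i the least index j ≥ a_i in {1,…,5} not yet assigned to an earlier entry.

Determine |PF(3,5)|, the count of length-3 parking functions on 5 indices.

108

|PF| = 3·6^2 = 3×36 = 108 (Konheim–Weiss)
One tuple (2,3,1) → sorted (1,2,3): b_i ≤ 2+i ∀i, a PF.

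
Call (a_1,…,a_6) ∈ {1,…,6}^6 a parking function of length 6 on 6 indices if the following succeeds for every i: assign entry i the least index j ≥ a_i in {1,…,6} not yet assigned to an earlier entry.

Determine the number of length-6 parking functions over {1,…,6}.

16807

#PF = (6+1−6)·(6+1)^{6−1} = 1·16807 = 16807 (Pollak)
Check (2,5,1,5,3,1) → sorted (1,1,2,3,5,5): b_i ≤ i ∀i, a PF.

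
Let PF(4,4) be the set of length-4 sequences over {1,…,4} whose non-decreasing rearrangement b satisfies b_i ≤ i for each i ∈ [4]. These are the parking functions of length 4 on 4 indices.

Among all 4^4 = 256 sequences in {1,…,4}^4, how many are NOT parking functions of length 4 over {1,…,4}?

#PF = 1·5^3 = 1×125 = 125 (Konheim–Weiss)
Example (2,3,2,2) → sorted (2,2,2,3): b_1=2>1, not a PF.
4^4 − 125 = 256 − 125 = 131

131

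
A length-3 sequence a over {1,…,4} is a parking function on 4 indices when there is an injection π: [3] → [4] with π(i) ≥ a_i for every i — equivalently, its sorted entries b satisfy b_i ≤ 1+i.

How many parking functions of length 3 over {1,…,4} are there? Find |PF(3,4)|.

#PF = (4−3+1)·(4+1)^(3−1) = 2 · 25 = 50 [KW]
E.g. (2,3,1) → sorted (1,2,3): b_i ≤ 1+i ∀i, a PF.

50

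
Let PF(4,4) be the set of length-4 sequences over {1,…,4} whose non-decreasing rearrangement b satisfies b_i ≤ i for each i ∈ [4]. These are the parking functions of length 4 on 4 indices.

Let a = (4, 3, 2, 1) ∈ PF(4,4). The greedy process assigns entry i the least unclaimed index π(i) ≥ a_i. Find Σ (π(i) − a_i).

Σπ = 10 ({1..4} each once); Σa = 4+3+2+1 = 10; disp = 10−10 = 0.

0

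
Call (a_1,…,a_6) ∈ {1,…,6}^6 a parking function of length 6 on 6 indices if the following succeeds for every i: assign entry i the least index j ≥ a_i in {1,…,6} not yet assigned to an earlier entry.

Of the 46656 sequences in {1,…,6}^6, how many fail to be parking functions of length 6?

|PF| = 1·7^5 = 1·16807 = 16807 (Konheim–Weiss)
One tuple (4,6,3,4,4,4) → sorted (3,4,4,4,4,6): b_1=3>1, not a PF.
6^6 − 16807 = 46656 − 16807 = 29849

29849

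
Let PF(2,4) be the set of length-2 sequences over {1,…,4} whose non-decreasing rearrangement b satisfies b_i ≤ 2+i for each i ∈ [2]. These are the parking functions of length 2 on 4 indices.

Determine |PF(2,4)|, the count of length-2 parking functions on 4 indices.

#PF = 3·5^1 = 3×5 = 15 [KW]
E.g. (1,2) → sorted (1,2): b_i ≤ 2+i ∀i, a PF.

15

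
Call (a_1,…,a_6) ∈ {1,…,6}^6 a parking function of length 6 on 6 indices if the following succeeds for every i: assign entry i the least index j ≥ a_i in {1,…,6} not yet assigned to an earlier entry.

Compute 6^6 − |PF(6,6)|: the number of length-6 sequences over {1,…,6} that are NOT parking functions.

29849

|PF(6,6)| = (6+1−6)·(6+1)^{6−1} = 1×16807 = 16807 (Konheim–Weiss)
One tuple (6,5,6,6,5,4) → sorted (4,5,5,6,6,6): b_1=4>1, not a PF.
6^6 − 16807 = 46656 − 16807 = 29849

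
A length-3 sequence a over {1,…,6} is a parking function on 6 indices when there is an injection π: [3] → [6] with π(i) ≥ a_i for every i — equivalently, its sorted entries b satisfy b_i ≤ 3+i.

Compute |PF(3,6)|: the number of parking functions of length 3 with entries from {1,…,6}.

#PF = (6−3+1)·(6+1)^(3−1) = 4·49 = 196 (Konheim–Weiss)
One tuple (2,3,2) → sorted (2,2,3): b_i ≤ 3+i ∀i, a PF.

196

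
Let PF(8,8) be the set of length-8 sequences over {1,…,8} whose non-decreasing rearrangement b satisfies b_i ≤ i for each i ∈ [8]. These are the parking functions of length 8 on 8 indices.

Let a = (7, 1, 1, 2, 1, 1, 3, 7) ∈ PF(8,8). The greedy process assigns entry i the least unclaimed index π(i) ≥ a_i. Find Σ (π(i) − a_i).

13

Σπ = 36 ({1..8} each once); Σa = 7+1+1+2+1+1+3+7 = 23; disp = 36−23 = 13.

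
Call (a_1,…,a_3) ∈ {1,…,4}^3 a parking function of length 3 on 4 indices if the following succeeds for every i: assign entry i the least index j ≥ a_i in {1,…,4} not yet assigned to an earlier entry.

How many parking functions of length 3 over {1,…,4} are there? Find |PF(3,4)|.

50

#PF = (4+1−3)·(4+1)^{3−1} = 2 · 25 = 50 (Pollak)
Check (2,3,1) → sorted (1,2,3): b_i ≤ 1+i ∀i, a PF.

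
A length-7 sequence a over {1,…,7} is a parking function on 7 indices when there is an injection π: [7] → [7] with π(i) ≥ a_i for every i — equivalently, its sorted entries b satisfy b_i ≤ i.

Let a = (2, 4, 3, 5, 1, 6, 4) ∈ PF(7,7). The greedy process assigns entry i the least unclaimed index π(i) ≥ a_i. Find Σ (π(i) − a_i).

Σπ(i) = 1+…+7 = 28; Σa = 2+4+3+5+1+6+4 = 25; disp = 28−25 = 3.

3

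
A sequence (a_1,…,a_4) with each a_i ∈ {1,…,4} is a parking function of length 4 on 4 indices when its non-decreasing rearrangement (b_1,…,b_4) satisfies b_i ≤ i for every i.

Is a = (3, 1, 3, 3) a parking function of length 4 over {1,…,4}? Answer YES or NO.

NO

Sorted: b = (1, 3, 3, 3).
  b_1=1 ≤ 1
  b_2=3 > 2
  fails at i=2 ⇒ NO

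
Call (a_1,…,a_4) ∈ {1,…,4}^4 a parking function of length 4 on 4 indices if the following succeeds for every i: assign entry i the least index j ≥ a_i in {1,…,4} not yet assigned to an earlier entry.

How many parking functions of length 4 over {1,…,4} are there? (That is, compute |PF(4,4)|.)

125

Count = (5−4)·5^(4−1) = 1×125 = 125 (Konheim–Weiss)
Example (1,3,4,2) → sorted (1,2,3,4): b_i ≤ i ∀i, a PF.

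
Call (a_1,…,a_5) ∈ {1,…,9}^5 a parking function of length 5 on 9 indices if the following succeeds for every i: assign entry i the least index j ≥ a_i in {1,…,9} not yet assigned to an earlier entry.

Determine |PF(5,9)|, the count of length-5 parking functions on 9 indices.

Count = (9−5+1)·(9+1)^(5−1) = 5·10000 = 50000 (Pollak)
Check (5,2,2,7,4) → sorted (2,2,4,5,7): b_i ≤ 4+i ∀i, a PF.

50000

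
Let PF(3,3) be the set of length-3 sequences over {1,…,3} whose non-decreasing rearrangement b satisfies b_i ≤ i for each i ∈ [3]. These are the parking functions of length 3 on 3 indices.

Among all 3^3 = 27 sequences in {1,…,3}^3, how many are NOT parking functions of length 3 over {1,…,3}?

Count = (4−3)·4^(3−1) = 1·16 = 16 [KW]
Example (3,3,3) → sorted (3,3,3): b_1=3>1, not a PF.
So 27 − 16 = 11 fail.

11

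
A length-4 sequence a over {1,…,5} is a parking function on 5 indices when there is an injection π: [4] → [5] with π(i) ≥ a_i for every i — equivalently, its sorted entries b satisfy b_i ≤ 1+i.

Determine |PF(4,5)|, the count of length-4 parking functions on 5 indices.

Count = (6−4)·6^(4−1) = 2·216 = 432 (Pollak)
Example (3,1,3,1) → sorted (1,1,3,3): b_i ≤ 1+i ∀i, a PF.

432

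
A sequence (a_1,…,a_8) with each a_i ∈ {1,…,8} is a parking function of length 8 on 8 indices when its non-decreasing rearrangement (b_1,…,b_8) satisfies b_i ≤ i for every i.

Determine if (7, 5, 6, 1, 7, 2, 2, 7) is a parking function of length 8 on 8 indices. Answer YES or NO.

NO

Rearranged: b = (1, 2, 2, 5, 6, 7, 7, 7).
  b_1=1 ≤ 1
  b_2=2 ≤ 2
  b_3=2 ≤ 3
  b_4=5 > 4
  fails at i=4 ⇒ NO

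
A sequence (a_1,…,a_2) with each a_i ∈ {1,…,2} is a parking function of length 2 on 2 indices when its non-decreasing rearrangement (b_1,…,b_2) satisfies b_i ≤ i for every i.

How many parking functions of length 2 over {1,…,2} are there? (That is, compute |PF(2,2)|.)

|PF(2,2)| = (2−2+1)·(2+1)^(2−1) = 1 · 3 = 3 (Konheim–Weiss)
E.g. (1,1) → sorted (1,1): b_i ≤ i ∀i, a PF.

3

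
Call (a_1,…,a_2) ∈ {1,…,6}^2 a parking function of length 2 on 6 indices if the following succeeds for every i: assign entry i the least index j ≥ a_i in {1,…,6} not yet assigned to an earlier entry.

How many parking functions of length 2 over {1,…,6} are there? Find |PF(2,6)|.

|PF| = 5·7^1 = 5·7 = 35 (Pollak)
Check (5,3) → sorted (3,5): b_i ≤ 4+i ∀i, a PF.

35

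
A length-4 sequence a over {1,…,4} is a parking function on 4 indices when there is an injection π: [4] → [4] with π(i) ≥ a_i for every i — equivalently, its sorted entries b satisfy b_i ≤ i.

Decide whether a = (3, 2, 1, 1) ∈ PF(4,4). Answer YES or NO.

YES

Order a: b = (1, 1, 2, 3).
  b_1=1 ≤ 1
  b_2=1 ≤ 2
  b_3=2 ≤ 3
  b_4=3 ≤ 4
All bounds hold ⇒ YES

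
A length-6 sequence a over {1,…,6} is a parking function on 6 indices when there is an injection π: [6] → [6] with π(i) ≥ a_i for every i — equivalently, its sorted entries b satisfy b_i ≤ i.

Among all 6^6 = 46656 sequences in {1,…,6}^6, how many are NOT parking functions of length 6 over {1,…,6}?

29849

|PF(6,6)| = (6−6+1)·(6+1)^(6−1) = 1×16807 = 16807 (Konheim–Weiss)
One tuple (3,5,4,4,4,5) → sorted (3,4,4,4,5,5): b_1=3>1, not a PF.
So 46656 − 16807 = 29849 fail.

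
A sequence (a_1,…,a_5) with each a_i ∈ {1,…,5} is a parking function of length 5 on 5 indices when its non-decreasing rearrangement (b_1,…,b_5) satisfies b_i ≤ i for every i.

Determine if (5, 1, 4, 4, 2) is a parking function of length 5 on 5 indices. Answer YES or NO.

Sorted: b = (1, 2, 4, 4, 5).
  b_1=1 ≤ 1
  b_2=2 ≤ 2
  b_3=4 > 3
  fails at i=3 ⇒ NO

NO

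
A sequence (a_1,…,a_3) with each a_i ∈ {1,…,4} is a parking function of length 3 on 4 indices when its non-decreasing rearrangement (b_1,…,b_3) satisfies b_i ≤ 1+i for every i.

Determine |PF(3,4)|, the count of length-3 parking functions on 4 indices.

|PF| = 2·5^2 = 2 · 25 = 50 [KW]
Example (3,2,2) → sorted (2,2,3): b_i ≤ 1+i ∀i, a PF.

50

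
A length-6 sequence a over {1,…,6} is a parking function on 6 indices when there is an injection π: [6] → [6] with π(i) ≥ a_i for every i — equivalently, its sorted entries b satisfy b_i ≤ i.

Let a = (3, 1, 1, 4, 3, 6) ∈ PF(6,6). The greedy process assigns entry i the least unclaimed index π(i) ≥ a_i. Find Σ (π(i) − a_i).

3

Σπ = 6·7/2 = 21 (π permutes [6]); Σa = 3+1+1+4+3+6 = 18; disp = 21−18 = 3.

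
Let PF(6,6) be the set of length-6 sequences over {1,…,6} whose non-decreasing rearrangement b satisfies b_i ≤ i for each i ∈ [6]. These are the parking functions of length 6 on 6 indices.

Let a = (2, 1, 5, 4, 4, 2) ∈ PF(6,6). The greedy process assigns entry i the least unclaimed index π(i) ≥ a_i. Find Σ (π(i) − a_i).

Σπ(i) = 1+…+6 = 21; Σa = 2+1+5+4+4+2 = 18; disp = 21−18 = 3.

3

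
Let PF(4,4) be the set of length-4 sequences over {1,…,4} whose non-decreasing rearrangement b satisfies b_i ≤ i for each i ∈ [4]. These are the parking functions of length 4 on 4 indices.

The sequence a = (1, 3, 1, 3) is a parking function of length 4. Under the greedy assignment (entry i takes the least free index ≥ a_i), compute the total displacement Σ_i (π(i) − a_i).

2

Σπ = 4·5/2 = 10 (π permutes [4]); Σa = 1+3+1+3 = 8; disp = 10−8 = 2.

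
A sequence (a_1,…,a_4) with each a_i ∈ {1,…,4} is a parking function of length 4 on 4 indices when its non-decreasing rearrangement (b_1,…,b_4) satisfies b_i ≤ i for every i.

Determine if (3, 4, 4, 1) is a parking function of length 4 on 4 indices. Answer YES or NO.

NO

Rearranged: b = (1, 3, 4, 4).
  b_1=1 ≤ 1
  b_2=3 > 2
  fails at i=2 ⇒ NO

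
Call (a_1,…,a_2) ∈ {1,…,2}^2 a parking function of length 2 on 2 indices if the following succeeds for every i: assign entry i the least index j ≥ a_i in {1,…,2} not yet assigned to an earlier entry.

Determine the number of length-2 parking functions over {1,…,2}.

#PF = 1·3^1 = 1 · 3 = 3 (Konheim–Weiss)
Check (1,1) → sorted (1,1): b_i ≤ i ∀i, a PF.

3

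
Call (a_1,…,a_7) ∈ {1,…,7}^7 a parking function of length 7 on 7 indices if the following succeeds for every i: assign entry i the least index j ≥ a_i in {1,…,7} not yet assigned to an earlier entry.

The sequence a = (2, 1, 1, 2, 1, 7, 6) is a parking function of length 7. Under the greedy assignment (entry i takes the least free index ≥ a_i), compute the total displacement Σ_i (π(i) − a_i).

Σπ(i) = 1+…+7 = 28; Σa = 2+1+1+2+1+7+6 = 20; disp = 28−20 = 8.

8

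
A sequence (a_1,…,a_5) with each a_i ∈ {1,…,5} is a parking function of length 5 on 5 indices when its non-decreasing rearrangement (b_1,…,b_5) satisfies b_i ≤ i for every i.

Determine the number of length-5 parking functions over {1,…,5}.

1296

#PF = (5+1−5)·(5+1)^{5−1} = 1×1296 = 1296 (Pollak)
E.g. (1,2,1,3,1) → sorted (1,1,1,2,3): b_i ≤ i ∀i, a PF.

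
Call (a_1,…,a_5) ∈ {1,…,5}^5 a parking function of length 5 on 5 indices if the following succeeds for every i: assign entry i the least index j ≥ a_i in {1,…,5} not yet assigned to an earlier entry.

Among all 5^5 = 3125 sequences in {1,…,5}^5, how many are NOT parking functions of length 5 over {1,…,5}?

1829

|PF(5,5)| = (5+1−5)·(5+1)^{5−1} = 1·1296 = 1296 (Konheim–Weiss)
E.g. (3,5,4,4,4) → sorted (3,4,4,4,5): b_1=3>1, not a PF.
Total 3125; non-PF = 3125−1296 = 1829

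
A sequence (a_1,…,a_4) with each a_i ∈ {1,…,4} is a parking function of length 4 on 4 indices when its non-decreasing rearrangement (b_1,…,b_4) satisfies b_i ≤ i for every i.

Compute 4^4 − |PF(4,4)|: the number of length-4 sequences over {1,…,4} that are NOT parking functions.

131

|PF(4,4)| = (5−4)·5^(4−1) = 1×125 = 125 (Pollak)
Example (4,4,4,3) → sorted (3,4,4,4): b_1=3>1, not a PF.
4^4 − 125 = 256 − 125 = 131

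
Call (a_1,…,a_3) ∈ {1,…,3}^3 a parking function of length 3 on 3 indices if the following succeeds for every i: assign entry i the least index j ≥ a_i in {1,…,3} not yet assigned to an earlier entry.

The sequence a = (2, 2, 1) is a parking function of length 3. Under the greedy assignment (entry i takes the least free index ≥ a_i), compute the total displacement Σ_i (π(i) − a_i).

1

Σπ = 6 ({1..3} each once); Σa = 2+2+1 = 5; disp = 6−5 = 1.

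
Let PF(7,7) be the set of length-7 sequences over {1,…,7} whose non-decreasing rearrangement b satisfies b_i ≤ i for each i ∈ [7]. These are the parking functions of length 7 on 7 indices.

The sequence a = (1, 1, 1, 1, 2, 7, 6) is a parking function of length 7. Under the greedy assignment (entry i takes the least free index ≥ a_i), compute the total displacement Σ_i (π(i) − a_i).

9

Σπ(i) = 1+…+7 = 28; Σa = 1+1+1+1+2+7+6 = 19; disp = 28−19 = 9.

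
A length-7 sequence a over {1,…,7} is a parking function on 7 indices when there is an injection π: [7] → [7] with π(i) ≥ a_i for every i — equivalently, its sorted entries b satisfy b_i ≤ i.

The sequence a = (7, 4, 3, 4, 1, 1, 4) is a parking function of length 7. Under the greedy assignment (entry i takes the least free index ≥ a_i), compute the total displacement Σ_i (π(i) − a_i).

Σπ(i) = 1+…+7 = 28; Σa = 7+4+3+4+1+1+4 = 24; disp = 28−24 = 4.

4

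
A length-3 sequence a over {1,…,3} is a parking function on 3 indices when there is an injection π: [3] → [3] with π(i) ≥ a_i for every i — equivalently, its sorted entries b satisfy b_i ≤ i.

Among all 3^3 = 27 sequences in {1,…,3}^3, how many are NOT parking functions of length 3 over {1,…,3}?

|PF(3,3)| = (3−3+1)·(3+1)^(3−1) = 1 · 16 = 16 (Pollak)
One tuple (3,3,3) → sorted (3,3,3): b_1=3>1, not a PF.
So 27 − 16 = 11 fail.

11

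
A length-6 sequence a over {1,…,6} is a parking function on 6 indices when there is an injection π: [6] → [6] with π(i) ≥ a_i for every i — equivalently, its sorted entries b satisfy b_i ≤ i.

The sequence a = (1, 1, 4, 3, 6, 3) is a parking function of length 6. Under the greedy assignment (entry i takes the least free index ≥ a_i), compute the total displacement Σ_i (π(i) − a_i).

Σπ = 21 ({1..6} each once); Σa = 1+1+4+3+6+3 = 18; disp = 21−18 = 3.

3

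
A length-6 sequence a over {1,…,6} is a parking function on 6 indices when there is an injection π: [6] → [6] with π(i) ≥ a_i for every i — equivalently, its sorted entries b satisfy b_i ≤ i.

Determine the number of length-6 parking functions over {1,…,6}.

16807

#PF = (7−6)·7^(6−1) = 1 · 16807 = 16807 (Konheim–Weiss)
E.g. (1,3,2,4,2,3) → sorted (1,2,2,3,3,4): b_i ≤ i ∀i, a PF.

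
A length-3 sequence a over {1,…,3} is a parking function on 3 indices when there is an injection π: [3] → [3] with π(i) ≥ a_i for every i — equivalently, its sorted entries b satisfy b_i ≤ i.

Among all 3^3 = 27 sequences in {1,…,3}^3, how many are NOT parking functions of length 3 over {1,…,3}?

11

Count = (3−3+1)·(3+1)^(3−1) = 1×16 = 16 (Konheim–Weiss)
E.g. (3,3,1) → sorted (1,3,3): b_2=3>2, not a PF.
3^3 − 16 = 27 − 16 = 11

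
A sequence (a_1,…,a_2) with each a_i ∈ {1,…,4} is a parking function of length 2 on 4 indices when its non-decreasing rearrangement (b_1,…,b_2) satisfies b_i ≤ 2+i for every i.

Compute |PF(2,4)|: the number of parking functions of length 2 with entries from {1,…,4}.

Count = 3·5^1 = 3·5 = 15 (Konheim–Weiss)
Check (1,1) → sorted (1,1): b_i ≤ 2+i ∀i, a PF.

15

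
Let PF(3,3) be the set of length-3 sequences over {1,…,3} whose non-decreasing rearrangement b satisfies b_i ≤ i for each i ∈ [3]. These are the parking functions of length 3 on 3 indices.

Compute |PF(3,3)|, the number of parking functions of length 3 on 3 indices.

16

#PF = (3−3+1)·(3+1)^(3−1) = 1·16 = 16 (Pollak)
Example (1,1,3) → sorted (1,1,3): b_i ≤ i ∀i, a PF.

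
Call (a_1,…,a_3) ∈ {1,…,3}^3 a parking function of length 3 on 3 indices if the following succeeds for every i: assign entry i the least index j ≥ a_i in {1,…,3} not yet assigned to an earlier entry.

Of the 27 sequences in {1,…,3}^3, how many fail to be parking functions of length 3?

|PF(3,3)| = (4−3)·4^(3−1) = 1 · 16 = 16 (Pollak)
Check (2,3,3) → sorted (2,3,3): b_1=2>1, not a PF.
3^3 − 16 = 27 − 16 = 11

11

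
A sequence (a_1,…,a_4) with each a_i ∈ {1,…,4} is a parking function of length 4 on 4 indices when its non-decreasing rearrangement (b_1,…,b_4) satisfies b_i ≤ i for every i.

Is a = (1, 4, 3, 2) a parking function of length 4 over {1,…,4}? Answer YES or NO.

Order a: b = (1, 2, 3, 4).
  b_1=1 ≤ 1
  b_2=2 ≤ 2
  b_3=3 ≤ 3
  b_4=4 ≤ 4
All bounds hold ⇒ YES

YES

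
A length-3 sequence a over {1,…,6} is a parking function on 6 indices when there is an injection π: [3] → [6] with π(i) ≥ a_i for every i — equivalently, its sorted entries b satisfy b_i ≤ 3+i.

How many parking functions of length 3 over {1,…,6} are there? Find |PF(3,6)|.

196

|PF(3,6)| = (6+1−3)·(6+1)^{3−1} = 4×49 = 196
E.g. (6,3,3) → sorted (3,3,6): b_i ≤ 3+i ∀i, a PF.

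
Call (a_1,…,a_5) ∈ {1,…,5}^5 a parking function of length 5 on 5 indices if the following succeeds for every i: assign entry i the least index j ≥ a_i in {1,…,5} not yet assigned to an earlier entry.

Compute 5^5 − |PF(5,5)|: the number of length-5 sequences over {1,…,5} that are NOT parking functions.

|PF(5,5)| = 1·6^4 = 1·1296 = 1296 (Pollak)
One tuple (5,3,5,3,5) → sorted (3,3,5,5,5): b_1=3>1, not a PF.
So 3125 − 1296 = 1829 fail.

1829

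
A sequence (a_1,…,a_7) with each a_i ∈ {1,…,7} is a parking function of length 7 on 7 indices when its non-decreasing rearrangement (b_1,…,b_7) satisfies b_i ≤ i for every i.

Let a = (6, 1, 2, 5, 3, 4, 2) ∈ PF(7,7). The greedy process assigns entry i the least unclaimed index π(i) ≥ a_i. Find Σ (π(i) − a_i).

5

Σπ = 7·8/2 = 28 (π permutes [7]); Σa = 6+1+2+5+3+4+2 = 23; disp = 28−23 = 5.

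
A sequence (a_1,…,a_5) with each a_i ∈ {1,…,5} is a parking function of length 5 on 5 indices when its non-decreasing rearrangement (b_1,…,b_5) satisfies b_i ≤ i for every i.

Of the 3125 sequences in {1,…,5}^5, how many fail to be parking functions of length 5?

1829

Count = (6−5)·6^(5−1) = 1·1296 = 1296 (Pollak)
Example (4,2,4,4,2) → sorted (2,2,4,4,4): b_1=2>1, not a PF.
So 3125 − 1296 = 1829 fail.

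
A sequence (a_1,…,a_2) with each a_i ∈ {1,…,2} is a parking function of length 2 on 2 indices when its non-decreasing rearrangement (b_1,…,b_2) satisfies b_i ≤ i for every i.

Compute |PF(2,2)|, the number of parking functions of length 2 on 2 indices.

3

Count = 1·3^1 = 1×3 = 3
One tuple (1,1) → sorted (1,1): b_i ≤ i ∀i, a PF.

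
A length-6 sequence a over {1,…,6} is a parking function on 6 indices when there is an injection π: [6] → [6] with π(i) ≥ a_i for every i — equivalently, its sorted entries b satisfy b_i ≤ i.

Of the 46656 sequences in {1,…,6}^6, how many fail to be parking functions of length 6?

Count = 1·7^5 = 1·16807 = 16807
E.g. (5,5,5,5,3,5) → sorted (3,5,5,5,5,5): b_1=3>1, not a PF.
So 46656 − 16807 = 29849 fail.

29849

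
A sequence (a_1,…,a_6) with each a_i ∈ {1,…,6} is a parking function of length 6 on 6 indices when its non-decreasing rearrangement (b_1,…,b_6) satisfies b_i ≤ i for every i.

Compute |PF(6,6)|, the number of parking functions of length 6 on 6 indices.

16807

#PF = (6−6+1)·(6+1)^(6−1) = 1×16807 = 16807 (Konheim–Weiss)
One tuple (4,1,2,1,3,2) → sorted (1,1,2,2,3,4): b_i ≤ i ∀i, a PF.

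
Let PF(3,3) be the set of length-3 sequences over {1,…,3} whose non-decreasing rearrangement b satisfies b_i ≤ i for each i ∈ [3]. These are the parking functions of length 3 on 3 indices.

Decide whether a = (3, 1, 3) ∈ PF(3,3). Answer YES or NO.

Order a: b = (1, 3, 3).
  b_1=1 ≤ 1
  b_2=3 > 2
  fails at i=2 ⇒ NO

NO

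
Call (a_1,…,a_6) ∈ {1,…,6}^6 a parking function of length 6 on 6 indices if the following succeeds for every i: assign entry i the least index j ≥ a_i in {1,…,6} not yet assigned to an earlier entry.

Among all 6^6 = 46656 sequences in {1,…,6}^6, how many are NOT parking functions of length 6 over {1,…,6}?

|PF(6,6)| = 1·7^5 = 1·16807 = 16807
One tuple (3,4,6,6,5,6) → sorted (3,4,5,6,6,6): b_1=3>1, not a PF.
So 46656 − 16807 = 29849 fail.

29849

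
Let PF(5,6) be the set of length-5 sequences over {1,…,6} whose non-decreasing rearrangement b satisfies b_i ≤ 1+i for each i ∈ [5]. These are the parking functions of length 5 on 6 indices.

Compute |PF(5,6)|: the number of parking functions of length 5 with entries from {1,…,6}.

4802

Count = (7−5)·7^(5−1) = 2 · 2401 = 4802 [KW]
E.g. (4,4,1,6,2) → sorted (1,2,4,4,6): b_i ≤ 1+i ∀i, a PF.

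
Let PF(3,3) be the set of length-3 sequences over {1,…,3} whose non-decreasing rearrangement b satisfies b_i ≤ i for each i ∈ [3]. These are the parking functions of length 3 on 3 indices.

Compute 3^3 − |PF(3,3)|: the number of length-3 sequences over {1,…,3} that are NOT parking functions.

11

|PF(3,3)| = (3+1−3)·(3+1)^{3−1} = 1×16 = 16 [KW]
E.g. (3,3,2) → sorted (2,3,3): b_1=2>1, not a PF.
So 27 − 16 = 11 fail.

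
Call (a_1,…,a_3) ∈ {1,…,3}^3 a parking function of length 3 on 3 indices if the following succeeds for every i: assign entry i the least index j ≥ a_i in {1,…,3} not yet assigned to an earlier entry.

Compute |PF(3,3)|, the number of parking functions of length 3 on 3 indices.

#PF = (4−3)·4^(3−1) = 1×16 = 16 (Konheim–Weiss)
E.g. (2,1,1) → sorted (1,1,2): b_i ≤ i ∀i, a PF.

16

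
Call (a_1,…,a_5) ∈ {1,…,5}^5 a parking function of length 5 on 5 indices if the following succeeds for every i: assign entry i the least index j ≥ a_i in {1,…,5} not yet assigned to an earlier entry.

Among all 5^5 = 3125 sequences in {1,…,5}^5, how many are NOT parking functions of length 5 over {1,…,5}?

#PF = (5−5+1)·(5+1)^(5−1) = 1·1296 = 1296 [KW]
Check (5,4,4,3,4) → sorted (3,4,4,4,5): b_1=3>1, not a PF.
So 3125 − 1296 = 1829 fail.

1829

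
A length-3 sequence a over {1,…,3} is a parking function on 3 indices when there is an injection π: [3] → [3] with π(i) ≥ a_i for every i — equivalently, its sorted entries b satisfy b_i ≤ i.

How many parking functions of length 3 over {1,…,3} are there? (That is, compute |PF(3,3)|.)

16

#PF = 1·4^2 = 1 · 16 = 16 (Konheim–Weiss)
One tuple (1,1,1) → sorted (1,1,1): b_i ≤ i ∀i, a PF.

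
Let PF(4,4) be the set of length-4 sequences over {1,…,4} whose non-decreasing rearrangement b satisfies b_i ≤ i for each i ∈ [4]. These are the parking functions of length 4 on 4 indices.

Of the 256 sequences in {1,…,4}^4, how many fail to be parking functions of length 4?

#PF = 1·5^3 = 1·125 = 125 (Konheim–Weiss)
One tuple (3,3,2,3) → sorted (2,3,3,3): b_1=2>1, not a PF.
Total 256; non-PF = 256−125 = 131

131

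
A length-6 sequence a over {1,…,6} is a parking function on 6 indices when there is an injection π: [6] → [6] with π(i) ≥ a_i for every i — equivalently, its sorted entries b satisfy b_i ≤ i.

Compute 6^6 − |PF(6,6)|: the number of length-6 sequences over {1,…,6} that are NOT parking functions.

29849

|PF| = 1·7^5 = 1·16807 = 16807
Check (5,4,3,6,4,4) → sorted (3,4,4,4,5,6): b_1=3>1, not a PF.
6^6 − 16807 = 46656 − 16807 = 29849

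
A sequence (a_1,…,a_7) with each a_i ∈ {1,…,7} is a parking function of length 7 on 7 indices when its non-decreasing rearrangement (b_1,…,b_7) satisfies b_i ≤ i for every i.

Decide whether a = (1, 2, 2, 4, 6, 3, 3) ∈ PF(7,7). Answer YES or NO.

Order a: b = (1, 2, 2, 3, 3, 4, 6).
  b_1=1 ≤ 1
  b_2=2 ≤ 2
  b_3=2 ≤ 3
  b_4=3 ≤ 4
  b_5=3 ≤ 5
  b_6=4 ≤ 6
  b_7=6 ≤ 7
All bounds hold ⇒ YES

YES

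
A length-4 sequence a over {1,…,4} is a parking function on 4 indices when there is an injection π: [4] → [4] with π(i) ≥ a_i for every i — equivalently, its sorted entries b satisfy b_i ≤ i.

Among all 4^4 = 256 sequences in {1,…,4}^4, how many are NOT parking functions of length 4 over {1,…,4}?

Count = (4+1−4)·(4+1)^{4−1} = 1 · 125 = 125
Example (3,2,3,3) → sorted (2,3,3,3): b_1=2>1, not a PF.
Total 256; non-PF = 256−125 = 131

131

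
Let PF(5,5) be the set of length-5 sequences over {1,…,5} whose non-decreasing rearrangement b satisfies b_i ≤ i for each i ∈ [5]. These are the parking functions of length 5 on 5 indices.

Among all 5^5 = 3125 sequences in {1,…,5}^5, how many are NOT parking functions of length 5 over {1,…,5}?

1829

Count = 1·6^4 = 1×1296 = 1296 [KW]
One tuple (4,4,1,3,4) → sorted (1,3,4,4,4): b_2=3>2, not a PF.
Total 3125; non-PF = 3125−1296 = 1829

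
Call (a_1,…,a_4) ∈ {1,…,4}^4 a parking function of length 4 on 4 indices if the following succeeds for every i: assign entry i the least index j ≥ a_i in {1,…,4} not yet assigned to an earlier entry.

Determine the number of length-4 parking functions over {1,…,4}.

|PF| = (4+1−4)·(4+1)^{4−1} = 1 · 125 = 125 (Pollak)
One tuple (3,1,3,2) → sorted (1,2,3,3): b_i ≤ i ∀i, a PF.

125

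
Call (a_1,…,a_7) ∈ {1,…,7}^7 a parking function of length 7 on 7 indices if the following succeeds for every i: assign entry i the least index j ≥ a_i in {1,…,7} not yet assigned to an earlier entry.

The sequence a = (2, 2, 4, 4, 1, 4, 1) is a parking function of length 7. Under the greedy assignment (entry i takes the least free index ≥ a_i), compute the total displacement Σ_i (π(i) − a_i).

Σπ(i) = 1+…+7 = 28; Σa = 2+2+4+4+1+4+1 = 18; disp = 28−18 = 10.

10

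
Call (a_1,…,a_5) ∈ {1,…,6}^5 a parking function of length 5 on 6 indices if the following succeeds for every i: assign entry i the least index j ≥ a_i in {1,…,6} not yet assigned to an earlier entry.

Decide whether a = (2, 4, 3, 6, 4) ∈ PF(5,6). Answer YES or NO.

Sorted: b = (2, 3, 4, 4, 6).
  b_1=2 ≤ 2
  b_2=3 ≤ 3
  b_3=4 ≤ 4
  b_4=4 ≤ 5
  b_5=6 ≤ 6
All bounds hold ⇒ YES

YES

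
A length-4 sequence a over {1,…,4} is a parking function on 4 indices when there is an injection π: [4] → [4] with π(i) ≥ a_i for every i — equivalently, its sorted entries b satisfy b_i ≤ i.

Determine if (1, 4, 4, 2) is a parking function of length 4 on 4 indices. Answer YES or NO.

Order a: b = (1, 2, 4, 4).
  b_1=1 ≤ 1
  b_2=2 ≤ 2
  b_3=4 > 3
  fails at i=3 ⇒ NO

NO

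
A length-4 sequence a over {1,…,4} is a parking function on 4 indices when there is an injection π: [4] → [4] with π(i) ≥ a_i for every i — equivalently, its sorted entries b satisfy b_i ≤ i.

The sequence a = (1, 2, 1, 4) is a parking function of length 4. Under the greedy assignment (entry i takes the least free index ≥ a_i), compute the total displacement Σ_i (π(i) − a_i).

2

Σπ(i) = 1+…+4 = 10; Σa = 1+2+1+4 = 8; disp = 10−8 = 2.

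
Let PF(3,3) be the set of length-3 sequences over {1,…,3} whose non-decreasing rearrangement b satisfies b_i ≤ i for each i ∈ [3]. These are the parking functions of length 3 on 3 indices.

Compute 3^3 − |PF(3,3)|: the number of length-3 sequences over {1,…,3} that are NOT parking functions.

11

Count = (3+1−3)·(3+1)^{3−1} = 1 · 16 = 16
Example (2,2,3) → sorted (2,2,3): b_1=2>1, not a PF.
3^3 − 16 = 27 − 16 = 11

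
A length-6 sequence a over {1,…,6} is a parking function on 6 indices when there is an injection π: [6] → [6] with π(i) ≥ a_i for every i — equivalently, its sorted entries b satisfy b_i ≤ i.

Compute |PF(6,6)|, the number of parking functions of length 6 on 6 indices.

16807

|PF(6,6)| = (6+1−6)·(6+1)^{6−1} = 1×16807 = 16807 (Pollak)
Example (3,2,2,1,1,1) → sorted (1,1,1,2,2,3): b_i ≤ i ∀i, a PF.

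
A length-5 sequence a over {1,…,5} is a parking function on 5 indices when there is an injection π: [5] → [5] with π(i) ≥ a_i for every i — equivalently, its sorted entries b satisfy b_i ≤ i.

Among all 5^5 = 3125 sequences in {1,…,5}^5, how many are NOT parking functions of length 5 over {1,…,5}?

Count = 1·6^4 = 1 · 1296 = 1296 (Pollak)
E.g. (3,5,4,5,1) → sorted (1,3,4,5,5): b_2=3>2, not a PF.
5^5 − 1296 = 3125 − 1296 = 1829

1829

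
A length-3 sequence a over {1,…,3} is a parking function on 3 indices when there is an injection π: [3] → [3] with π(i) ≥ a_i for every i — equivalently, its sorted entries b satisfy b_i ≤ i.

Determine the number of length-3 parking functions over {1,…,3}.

16

#PF = (4−3)·4^(3−1) = 1×16 = 16 (Konheim–Weiss)
Example (2,1,2) → sorted (1,2,2): b_i ≤ i ∀i, a PF.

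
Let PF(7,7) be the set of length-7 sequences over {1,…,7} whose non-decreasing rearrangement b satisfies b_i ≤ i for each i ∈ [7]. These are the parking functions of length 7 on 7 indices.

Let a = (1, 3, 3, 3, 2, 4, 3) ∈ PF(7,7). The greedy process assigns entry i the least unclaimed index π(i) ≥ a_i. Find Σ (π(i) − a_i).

Σπ = 28 ({1..7} each once); Σa = 1+3+3+3+2+4+3 = 19; disp = 28−19 = 9.

9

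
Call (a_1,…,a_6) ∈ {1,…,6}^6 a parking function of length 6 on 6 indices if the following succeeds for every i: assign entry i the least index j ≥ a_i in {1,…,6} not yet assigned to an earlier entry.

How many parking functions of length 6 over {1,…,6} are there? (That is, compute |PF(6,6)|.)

#PF = (7−6)·7^(6−1) = 1 · 16807 = 16807 (Pollak)
E.g. (4,1,3,3,1,6) → sorted (1,1,3,3,4,6): b_i ≤ i ∀i, a PF.

16807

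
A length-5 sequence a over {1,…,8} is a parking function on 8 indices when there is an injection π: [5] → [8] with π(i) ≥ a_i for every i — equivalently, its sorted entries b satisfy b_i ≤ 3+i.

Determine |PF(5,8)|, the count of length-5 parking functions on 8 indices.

Count = (8−5+1)·(8+1)^(5−1) = 4 · 6561 = 26244 (Pollak)
Check (5,1,2,7,4) → sorted (1,2,4,5,7): b_i ≤ 3+i ∀i, a PF.

26244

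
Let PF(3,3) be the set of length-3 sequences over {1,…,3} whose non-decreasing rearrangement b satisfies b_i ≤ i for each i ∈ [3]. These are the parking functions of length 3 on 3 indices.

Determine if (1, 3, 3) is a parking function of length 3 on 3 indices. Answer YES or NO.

NO

Rearranged: b = (1, 3, 3).
  b_1=1 ≤ 1
  b_2=3 > 2
  fails at i=2 ⇒ NO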